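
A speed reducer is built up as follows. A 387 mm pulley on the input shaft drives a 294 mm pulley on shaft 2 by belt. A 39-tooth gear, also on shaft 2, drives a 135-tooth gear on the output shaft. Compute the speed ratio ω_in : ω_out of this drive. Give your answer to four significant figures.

Each stage contributes driven/driver: belt 294/387 = 0.75969, gear mesh 135/39 = 3.4615.
Overall: 0.75969 × 3.4615 = 2.6297.

2.630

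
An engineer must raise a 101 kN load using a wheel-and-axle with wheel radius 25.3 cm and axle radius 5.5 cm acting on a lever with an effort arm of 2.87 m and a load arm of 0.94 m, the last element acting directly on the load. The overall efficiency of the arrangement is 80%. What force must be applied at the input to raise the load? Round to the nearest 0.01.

Wheel-and-axle MA = R/r = 25.3/5.5 = 4.6.
Lever MA = effort arm / load arm = 2.87/0.94 = 3.0532.
Combined ideal MA = 4.6 × 3.0532 = 14.045.
Actual MA = 14.045 × 0.80 = 11.236.
Effort = load / actual MA = 101 / 11.236 = 8.9892 kN.

8.99 kN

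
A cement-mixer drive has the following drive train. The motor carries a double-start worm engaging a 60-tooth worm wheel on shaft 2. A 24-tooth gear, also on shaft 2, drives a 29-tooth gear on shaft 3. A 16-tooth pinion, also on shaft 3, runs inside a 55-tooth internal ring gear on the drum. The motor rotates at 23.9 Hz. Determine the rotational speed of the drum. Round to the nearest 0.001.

0.192 Hz

the motor → shaft 2 (worm, 60/2): 23.9 ÷ 30 = 0.79667 Hz
shaft 2 → shaft 3 (gear mesh, 29/24): 0.79667 ÷ 1.2083 = 0.65931 Hz
shaft 3 → the drum (internal gear, 55/16): 0.65931 ÷ 3.4375 = 0.1918 Hz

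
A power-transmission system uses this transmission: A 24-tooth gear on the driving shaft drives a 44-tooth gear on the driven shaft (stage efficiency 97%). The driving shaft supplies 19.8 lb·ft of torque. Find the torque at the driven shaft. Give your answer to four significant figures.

35.21 lb·ft

Gear mesh: ratio = 44/24 = 1.8333; torque at the driven shaft = 19.8 × 1.8333 × 0.97 = 35.211 lb·ft.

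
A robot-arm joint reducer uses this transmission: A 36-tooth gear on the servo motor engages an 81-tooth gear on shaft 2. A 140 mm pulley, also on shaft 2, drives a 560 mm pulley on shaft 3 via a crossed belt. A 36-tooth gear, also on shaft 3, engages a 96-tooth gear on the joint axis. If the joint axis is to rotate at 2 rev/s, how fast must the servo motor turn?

48 rev/s

Overall ratio R = 2.25 × 4 × 2.6667 = 24.
Required input speed = output speed × R = 2 × 24 = 48 rev/s.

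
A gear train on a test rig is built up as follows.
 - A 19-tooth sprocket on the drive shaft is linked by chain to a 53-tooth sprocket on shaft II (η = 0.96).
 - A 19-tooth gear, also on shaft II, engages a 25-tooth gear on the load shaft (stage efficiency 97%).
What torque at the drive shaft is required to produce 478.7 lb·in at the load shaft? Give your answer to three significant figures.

Overall ratio R = 2.7895 × 1.3158 = 3.6704; overall efficiency η = 0.96 × 0.97 = 0.9312.
Input torque = output torque / (R × η) = 478.7 / (3.6704 × 0.9312) = 140.06 lb·in.

140 lb·in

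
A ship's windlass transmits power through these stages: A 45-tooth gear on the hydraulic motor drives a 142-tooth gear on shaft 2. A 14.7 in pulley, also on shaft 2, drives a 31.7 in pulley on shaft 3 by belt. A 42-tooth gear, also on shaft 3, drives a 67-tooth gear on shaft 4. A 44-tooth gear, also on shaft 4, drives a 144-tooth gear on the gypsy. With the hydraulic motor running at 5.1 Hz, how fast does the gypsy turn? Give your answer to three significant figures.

0.144 Hz

gear mesh 142/45 = 3.1556 → 5.1/3.1556 = 1.6162 Hz
belt 31.7/14.7 = 2.1565 → 1.6162/2.1565 = 0.74947 Hz
gear mesh 67/42 = 1.5952 → 0.74947/1.5952 = 0.46982 Hz
gear mesh 144/44 = 3.2727 → 0.46982/3.2727 = 0.14355 Hz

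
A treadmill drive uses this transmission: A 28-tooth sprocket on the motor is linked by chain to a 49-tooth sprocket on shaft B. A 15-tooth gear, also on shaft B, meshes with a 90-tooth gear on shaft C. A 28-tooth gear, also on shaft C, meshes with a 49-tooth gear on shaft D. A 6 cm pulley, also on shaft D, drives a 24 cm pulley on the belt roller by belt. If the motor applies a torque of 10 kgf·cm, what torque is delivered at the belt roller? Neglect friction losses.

735 kgf·cm

chain 49/28 = 1.75 → τ = 10·1.75 = 17.5 kgf·cm
gear mesh 90/15 = 6 → τ = 17.5·6 = 105 kgf·cm
gear mesh 49/28 = 1.75 → τ = 105·1.75 = 183.75 kgf·cm
belt 24/6 = 4 → τ = 183.75·4 = 735 kgf·cm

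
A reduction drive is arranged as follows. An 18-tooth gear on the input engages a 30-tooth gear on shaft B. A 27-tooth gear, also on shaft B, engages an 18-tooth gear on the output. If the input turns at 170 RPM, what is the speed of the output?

153 RPM

Gear mesh: ratio = 30/18 = 1.6667, so shaft B turns at 170 / 1.6667 = 102 RPM.
Gear mesh: ratio = 18/27 = 0.66667, so the output turns at 102 / 0.66667 = 153 RPM.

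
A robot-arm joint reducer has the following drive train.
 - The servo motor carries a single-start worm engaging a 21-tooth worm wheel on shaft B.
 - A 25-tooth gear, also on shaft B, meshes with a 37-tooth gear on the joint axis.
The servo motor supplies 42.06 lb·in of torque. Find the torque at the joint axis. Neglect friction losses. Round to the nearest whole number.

1307 lb·in

Worm: ratio = 21/1 = 21; torque at shaft B = 42.06 × 21 = 883.26 lb·in.
Gear mesh: ratio = 37/25 = 1.48; torque at the joint axis = 883.26 × 1.48 = 1307.2 lb·in.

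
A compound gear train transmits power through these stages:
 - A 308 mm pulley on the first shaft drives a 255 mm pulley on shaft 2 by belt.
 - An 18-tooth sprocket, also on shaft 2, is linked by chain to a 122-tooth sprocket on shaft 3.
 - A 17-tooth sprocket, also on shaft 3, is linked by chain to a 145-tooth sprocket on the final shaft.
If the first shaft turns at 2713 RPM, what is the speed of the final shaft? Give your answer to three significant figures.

56.7 RPM

Belt: ratio = 255/308 = 0.82792, so shaft 2 turns at 2713 / 0.82792 = 3276.9 RPM.
Chain: ratio = 122/18 = 6.7778, so shaft 3 turns at 3276.9 / 6.7778 = 483.47 RPM.
Chain: ratio = 145/17 = 8.5294, so the final shaft turns at 483.47 / 8.5294 = 56.683 RPM.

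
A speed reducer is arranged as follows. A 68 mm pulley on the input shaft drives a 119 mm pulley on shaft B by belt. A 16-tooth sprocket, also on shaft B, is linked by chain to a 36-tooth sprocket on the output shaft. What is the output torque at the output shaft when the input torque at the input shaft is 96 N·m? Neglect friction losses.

Belt: ratio = 119/68 = 1.75; torque at shaft B = 96 × 1.75 = 168 N·m.
Chain: ratio = 36/16 = 2.25; torque at the output shaft = 168 × 2.25 = 378 N·m.

378 N·m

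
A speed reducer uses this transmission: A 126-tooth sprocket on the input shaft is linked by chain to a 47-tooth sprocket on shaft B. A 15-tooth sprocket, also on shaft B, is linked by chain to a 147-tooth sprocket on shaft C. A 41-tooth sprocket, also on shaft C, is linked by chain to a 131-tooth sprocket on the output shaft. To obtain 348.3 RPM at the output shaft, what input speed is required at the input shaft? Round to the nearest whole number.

4068 RPM

Overall ratio R = 0.37302 × 9.8 × 3.1951 = 11.68.
Required input speed = output speed × R = 348.3 × 11.68 = 4068.1 RPM.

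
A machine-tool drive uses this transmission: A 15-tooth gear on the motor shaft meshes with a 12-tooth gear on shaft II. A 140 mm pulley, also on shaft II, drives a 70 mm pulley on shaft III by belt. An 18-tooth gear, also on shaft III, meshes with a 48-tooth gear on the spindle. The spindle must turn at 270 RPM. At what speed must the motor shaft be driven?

288 RPM

Overall ratio R = 0.8 × 0.5 × 2.6667 = 1.0667.
Required input speed = output speed × R = 270 × 1.0667 = 288 RPM.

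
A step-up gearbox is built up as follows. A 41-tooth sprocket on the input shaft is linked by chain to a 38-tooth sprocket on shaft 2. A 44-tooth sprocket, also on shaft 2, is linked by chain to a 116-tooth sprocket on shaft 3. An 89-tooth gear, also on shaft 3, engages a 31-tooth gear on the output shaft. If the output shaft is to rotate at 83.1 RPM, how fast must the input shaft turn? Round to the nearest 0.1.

Overall ratio R = 0.92683 × 2.6364 × 0.34831 = 0.85109.
Required input speed = output speed × R = 83.1 × 0.85109 = 70.726 RPM.

70.7 RPM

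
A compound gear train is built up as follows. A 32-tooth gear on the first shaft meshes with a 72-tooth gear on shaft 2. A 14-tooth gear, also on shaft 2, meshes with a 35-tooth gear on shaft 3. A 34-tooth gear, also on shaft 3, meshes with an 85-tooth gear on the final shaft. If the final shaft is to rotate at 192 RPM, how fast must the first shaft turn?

2700 RPM

Overall ratio R = 2.25 × 2.5 × 2.5 = 14.062.
Required input speed = output speed × R = 192 × 14.062 = 2700 RPM.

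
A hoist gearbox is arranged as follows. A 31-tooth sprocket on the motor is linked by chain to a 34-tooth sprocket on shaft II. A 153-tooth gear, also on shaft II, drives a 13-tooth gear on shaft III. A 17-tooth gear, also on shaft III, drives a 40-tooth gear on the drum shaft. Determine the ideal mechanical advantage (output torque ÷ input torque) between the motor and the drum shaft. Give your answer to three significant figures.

Each stage contributes driven/driver: chain 34/31 = 1.0968, gear mesh 13/153 = 0.084967, gear mesh 40/17 = 2.3529.
Overall: 1.0968 × 0.084967 × 2.3529 = 0.21927.

0.219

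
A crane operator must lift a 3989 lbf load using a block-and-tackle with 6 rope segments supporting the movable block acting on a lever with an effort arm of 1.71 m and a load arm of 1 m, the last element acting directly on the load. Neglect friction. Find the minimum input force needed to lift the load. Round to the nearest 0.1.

Block-and-tackle MA = number of supporting rope parts = 6.
Lever MA = effort arm / load arm = 1.71/1 = 1.71.
Combined ideal MA = 6 × 1.71 = 10.26.
Effort = load / MA = 3989 / 10.26 = 388.79 lbf.

388.8 lbf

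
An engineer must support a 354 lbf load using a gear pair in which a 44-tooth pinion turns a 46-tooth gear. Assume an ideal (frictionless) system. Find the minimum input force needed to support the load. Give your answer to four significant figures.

338.6 lbf

Gear pair MA = 46/44 = 1.0455.
Effort = load / MA = 354 / 1.0455 = 338.61 lbf.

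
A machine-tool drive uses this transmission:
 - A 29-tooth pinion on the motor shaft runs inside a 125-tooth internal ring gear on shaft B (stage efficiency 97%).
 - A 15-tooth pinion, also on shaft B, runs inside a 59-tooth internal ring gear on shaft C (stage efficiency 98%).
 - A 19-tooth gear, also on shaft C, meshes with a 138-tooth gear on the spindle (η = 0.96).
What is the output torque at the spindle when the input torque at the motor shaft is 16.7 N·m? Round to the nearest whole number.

internal gear 125/29 = 4.3103 → τ = 16.7·4.3103·0.97 = 69.823 N·m
internal gear 59/15 = 3.9333 → τ = 69.823·3.9333·0.98 = 269.15 N·m
gear mesh 138/19 = 7.2632 → τ = 269.15·7.2632·0.96 = 1876.7 N·m

1877 N·m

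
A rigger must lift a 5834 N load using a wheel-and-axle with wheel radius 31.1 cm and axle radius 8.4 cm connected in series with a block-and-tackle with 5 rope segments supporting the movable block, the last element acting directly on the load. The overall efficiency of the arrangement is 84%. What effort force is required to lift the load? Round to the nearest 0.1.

Wheel-and-axle MA = R/r = 31.1/8.4 = 3.7024.
Block-and-tackle MA = number of supporting rope parts = 5.
Combined ideal MA = 3.7024 × 5 = 18.512.
Actual MA = 18.512 × 0.84 = 15.55.
Effort = load / actual MA = 5834 / 15.55 = 375.18 N.

375.2 N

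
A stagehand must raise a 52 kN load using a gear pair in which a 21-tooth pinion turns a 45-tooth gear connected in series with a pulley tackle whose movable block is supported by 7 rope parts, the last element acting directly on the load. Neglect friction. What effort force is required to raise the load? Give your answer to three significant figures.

3.47 kN

Gear pair MA = 45/21 = 2.1429.
Block-and-tackle MA = number of supporting rope parts = 7.
Combined ideal MA = 2.1429 × 7 = 15.
Effort = load / MA = 52 / 15 = 3.4667 kN.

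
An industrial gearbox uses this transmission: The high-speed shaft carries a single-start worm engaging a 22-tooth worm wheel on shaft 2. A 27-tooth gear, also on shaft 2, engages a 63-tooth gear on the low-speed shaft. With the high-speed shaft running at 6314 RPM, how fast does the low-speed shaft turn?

123 RPM

worm 22/1 = 22 → 6314/22 = 287 RPM
gear mesh 63/27 = 2.3333 → 287/2.3333 = 123 RPM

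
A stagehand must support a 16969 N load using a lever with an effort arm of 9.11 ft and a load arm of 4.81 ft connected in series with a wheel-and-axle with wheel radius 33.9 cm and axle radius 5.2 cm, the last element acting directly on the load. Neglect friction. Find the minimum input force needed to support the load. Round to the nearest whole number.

Lever MA = effort arm / load arm = 9.11/4.81 = 1.894.
Wheel-and-axle MA = R/r = 33.9/5.2 = 6.5192.
Combined ideal MA = 1.894 × 6.5192 = 12.347.
Effort = load / MA = 16969 / 12.347 = 1374.3 N.

1374 N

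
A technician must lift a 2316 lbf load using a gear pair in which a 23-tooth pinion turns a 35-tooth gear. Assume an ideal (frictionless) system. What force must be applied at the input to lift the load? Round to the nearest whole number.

Gear pair MA = 35/23 = 1.5217.
Effort = load / MA = 2316 / 1.5217 = 1521.9 lbf.

1522 lbf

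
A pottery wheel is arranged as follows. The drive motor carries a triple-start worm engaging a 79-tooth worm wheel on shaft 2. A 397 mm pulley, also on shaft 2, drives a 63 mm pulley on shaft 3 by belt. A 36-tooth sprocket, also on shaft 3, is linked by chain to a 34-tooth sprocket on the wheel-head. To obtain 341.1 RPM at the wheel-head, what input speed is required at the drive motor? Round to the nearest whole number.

1346 RPM

Overall ratio R = 26.333 × 0.15869 × 0.94444 = 3.9467.
Required input speed = output speed × R = 341.1 × 3.9467 = 1346.2 RPM.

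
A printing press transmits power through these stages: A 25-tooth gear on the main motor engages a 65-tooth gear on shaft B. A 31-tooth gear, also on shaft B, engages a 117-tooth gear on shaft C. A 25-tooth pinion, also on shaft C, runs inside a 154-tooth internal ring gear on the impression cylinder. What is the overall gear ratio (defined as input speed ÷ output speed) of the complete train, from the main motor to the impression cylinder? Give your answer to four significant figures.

Each stage contributes driven/driver: gear mesh 65/25 = 2.6, gear mesh 117/31 = 3.7742, internal gear 154/25 = 6.16.
Overall: 2.6 × 3.7742 × 6.16 = 60.447.

60.45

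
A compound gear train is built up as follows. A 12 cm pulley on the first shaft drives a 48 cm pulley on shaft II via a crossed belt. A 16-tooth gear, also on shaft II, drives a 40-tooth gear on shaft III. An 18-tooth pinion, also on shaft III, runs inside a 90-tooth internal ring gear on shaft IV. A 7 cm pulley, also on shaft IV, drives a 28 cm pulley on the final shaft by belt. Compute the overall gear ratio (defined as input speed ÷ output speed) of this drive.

200

Each stage contributes driven/driver: belt 48/12 = 4, gear mesh 40/16 = 2.5, internal gear 90/18 = 5, belt 28/7 = 4.
Overall: 4 × 2.5 × 5 × 4 = 200.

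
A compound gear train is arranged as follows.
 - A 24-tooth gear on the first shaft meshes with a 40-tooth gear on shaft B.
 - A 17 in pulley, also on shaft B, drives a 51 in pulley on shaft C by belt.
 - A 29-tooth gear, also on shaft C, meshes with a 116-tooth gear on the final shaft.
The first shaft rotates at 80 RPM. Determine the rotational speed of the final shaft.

4 RPM

gear mesh 40/24 = 1.6667 → 80/1.6667 = 48 RPM
belt 51/17 = 3 → 48/3 = 16 RPM
gear mesh 116/29 = 4 → 16/4 = 4 RPM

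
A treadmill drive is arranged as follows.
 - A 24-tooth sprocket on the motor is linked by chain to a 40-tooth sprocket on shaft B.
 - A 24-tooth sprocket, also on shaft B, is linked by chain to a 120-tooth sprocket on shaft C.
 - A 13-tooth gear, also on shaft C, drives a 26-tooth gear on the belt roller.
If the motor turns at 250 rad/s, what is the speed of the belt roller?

15 rad/s

chain 40/24 = 1.6667 → 250/1.6667 = 150 rad/s
chain 120/24 = 5 → 150/5 = 30 rad/s
gear mesh 26/13 = 2 → 30/2 = 15 rad/s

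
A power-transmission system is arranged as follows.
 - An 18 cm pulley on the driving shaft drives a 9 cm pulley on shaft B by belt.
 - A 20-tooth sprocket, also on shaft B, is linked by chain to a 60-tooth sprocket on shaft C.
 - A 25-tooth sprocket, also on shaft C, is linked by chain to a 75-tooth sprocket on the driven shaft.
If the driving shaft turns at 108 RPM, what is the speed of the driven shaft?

the driving shaft → shaft B (belt, 9/18): 108 ÷ 0.5 = 216 RPM
shaft B → shaft C (chain, 60/20): 216 ÷ 3 = 72 RPM
shaft C → the driven shaft (chain, 75/25): 72 ÷ 3 = 24 RPM

24 RPM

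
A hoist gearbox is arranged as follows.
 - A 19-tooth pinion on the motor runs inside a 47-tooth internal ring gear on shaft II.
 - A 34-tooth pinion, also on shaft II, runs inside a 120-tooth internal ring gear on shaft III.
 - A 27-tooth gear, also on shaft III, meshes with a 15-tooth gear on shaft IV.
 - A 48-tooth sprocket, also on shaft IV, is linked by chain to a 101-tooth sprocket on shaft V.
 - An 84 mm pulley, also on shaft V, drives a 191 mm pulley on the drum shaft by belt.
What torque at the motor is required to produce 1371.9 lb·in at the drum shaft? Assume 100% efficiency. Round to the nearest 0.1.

59.1 lb·in

Overall ratio R = 2.4737 × 3.5294 × 0.55556 × 2.1042 × 2.2738 = 23.206.
Input torque = output torque / R = 1371.9 / 23.206 = 59.117 lb·in.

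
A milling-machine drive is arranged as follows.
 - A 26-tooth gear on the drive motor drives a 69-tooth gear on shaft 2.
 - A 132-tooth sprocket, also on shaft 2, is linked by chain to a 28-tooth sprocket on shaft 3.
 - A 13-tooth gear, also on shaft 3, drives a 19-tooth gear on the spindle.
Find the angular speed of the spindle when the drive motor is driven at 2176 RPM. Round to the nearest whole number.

the drive motor → shaft 2 (gear mesh, 69/26): 2176 ÷ 2.6538 = 819.94 RPM
shaft 2 → shaft 3 (chain, 28/132): 819.94 ÷ 0.21212 = 3865.4 RPM
shaft 3 → the spindle (gear mesh, 19/13): 3865.4 ÷ 1.4615 = 2644.8 RPM

2645 RPM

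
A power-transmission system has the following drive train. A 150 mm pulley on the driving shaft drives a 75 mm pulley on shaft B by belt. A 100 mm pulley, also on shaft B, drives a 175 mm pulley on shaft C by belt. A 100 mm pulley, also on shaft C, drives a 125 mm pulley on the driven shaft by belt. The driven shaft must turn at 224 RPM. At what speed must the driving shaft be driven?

245 RPM

Overall ratio R = 0.5 × 1.75 × 1.25 = 1.0938.
Required input speed = output speed × R = 224 × 1.0938 = 245 RPM.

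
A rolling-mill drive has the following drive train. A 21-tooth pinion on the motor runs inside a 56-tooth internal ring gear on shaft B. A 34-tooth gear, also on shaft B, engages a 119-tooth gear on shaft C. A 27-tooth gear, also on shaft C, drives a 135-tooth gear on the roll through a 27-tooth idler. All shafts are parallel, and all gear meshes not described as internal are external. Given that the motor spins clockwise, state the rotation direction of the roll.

the motor → shaft B: internal mesh, same direction → CW.
shaft B → shaft C: external mesh, 1 reversal → CCW.
shaft C → the roll: driver → idler → driven is 2 external meshes, 2 reversals → CCW.
3 reversals in total — an odd number — so the roll turns opposite to the motor.

counterclockwise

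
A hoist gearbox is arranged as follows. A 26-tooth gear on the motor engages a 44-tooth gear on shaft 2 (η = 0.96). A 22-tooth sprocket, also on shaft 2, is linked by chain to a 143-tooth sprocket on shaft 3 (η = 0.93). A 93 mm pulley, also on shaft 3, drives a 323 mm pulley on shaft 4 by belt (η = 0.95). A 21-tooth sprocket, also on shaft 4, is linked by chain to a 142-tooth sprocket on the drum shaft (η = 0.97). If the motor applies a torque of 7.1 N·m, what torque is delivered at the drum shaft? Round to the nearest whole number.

1509 N·m

After the gear mesh (44/26): 7.1 × 1.6923 × 0.96 = 11.535 N·m
After the chain (143/22): 11.535 × 6.5 × 0.93 = 69.728 N·m
After the belt (323/93): 69.728 × 3.4731 × 0.95 = 230.06 N·m
After the chain (142/21): 230.06 × 6.7619 × 0.97 = 1509 N·m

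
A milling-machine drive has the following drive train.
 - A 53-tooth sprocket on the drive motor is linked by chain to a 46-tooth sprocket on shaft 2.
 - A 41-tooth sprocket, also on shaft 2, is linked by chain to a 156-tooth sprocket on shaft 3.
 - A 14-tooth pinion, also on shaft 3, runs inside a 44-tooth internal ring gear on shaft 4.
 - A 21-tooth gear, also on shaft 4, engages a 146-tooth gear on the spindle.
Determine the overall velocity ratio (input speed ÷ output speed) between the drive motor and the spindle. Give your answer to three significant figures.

72.2

Each stage contributes driven/driver: chain 46/53 = 0.86792, chain 156/41 = 3.8049, internal gear 44/14 = 3.1429, gear mesh 146/21 = 6.9524.
Overall: 0.86792 × 3.8049 × 3.1429 × 6.9524 = 72.157.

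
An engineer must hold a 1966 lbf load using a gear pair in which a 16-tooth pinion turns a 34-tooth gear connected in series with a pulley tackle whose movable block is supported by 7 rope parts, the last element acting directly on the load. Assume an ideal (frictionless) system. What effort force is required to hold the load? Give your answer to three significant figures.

132 lbf

Gear pair MA = 34/16 = 2.125.
Block-and-tackle MA = number of supporting rope parts = 7.
Combined ideal MA = 2.125 × 7 = 14.875.
Effort = load / MA = 1966 / 14.875 = 132.17 lbf.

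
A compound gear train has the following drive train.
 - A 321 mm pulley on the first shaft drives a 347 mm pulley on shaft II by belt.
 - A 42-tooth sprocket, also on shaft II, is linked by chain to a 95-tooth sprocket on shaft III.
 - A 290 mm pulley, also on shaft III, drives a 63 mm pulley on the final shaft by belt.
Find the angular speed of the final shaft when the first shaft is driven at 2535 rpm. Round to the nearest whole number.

4772 rpm

the first shaft → shaft II (belt, 347/321): 2535 ÷ 1.081 = 2345.1 rpm
shaft II → shaft III (chain, 95/42): 2345.1 ÷ 2.2619 = 1036.8 rpm
shaft III → the final shaft (belt, 63/290): 1036.8 ÷ 0.21724 = 4772.4 rpm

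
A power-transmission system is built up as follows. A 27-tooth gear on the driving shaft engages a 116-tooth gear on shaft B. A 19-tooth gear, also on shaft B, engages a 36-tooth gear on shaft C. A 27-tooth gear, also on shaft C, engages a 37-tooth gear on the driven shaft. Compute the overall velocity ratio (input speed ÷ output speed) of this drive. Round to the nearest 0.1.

Each stage contributes driven/driver: gear mesh 116/27 = 4.2963, gear mesh 36/19 = 1.8947, gear mesh 37/27 = 1.3704.
Overall: 4.2963 × 1.8947 × 1.3704 = 11.155.

11.2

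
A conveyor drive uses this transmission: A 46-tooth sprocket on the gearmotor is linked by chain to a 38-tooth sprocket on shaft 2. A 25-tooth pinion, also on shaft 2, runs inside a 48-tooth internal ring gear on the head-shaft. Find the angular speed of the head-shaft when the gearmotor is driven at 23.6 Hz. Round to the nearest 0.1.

chain 38/46 = 0.82609 → 23.6/0.82609 = 28.568 Hz
internal gear 48/25 = 1.92 → 28.568/1.92 = 14.879 Hz

14.9 Hz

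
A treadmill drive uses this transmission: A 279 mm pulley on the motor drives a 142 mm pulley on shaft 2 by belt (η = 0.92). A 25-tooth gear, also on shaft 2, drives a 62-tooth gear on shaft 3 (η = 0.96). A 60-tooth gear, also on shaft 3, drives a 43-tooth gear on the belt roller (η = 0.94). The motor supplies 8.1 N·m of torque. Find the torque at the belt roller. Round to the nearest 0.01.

After the belt (142/279): 8.1 × 0.50896 × 0.92 = 3.7928 N·m
After the gear mesh (62/25): 3.7928 × 2.48 × 0.96 = 9.0298 N·m
After the gear mesh (43/60): 9.0298 × 0.71667 × 0.94 = 6.0831 N·m

6.08 N·m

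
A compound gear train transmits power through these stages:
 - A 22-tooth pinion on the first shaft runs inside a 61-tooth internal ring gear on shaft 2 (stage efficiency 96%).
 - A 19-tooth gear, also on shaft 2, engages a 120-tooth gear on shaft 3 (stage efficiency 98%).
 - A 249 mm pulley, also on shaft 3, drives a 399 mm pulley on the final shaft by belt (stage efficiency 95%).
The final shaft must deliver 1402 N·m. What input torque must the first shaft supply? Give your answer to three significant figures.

Overall ratio R = 2.7727 × 6.3158 × 1.6024 = 28.061; overall efficiency η = 0.96 × 0.98 × 0.95 = 0.8938.
Input torque = output torque / (R × η) = 1402 / (28.061 × 0.8938) = 55.901 N·m.

55.9 N·m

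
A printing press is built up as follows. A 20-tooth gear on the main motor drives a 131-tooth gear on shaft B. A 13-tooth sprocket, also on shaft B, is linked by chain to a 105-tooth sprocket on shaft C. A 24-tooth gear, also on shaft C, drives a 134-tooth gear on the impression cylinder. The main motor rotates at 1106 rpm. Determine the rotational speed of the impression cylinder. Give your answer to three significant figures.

Gear mesh: ratio = 131/20 = 6.55, so shaft B turns at 1106 / 6.55 = 168.85 rpm.
Chain: ratio = 105/13 = 8.0769, so shaft C turns at 168.85 / 8.0769 = 20.906 rpm.
Gear mesh: ratio = 134/24 = 5.5833, so the impression cylinder turns at 20.906 / 5.5833 = 3.7443 rpm.

3.74 rpm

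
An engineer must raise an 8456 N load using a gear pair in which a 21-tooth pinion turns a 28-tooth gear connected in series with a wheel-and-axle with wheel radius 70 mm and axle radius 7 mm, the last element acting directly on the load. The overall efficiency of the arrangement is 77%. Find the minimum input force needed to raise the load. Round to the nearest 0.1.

823.6 N

Gear pair MA = 28/21 = 1.3333.
Wheel-and-axle MA = R/r = 70/7 = 10.
Combined ideal MA = 1.3333 × 10 = 13.333.
Actual MA = 13.333 × 0.77 = 10.267.
Effort = load / actual MA = 8456 / 10.267 = 823.64 N.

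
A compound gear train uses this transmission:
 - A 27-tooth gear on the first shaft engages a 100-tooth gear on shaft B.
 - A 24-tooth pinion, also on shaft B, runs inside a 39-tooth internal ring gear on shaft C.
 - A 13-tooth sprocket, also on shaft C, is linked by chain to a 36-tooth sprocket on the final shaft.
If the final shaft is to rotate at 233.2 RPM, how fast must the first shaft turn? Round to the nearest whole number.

Overall ratio R = 3.7037 × 1.625 × 2.7692 = 16.667.
Required input speed = output speed × R = 233.2 × 16.667 = 3886.7 RPM.

3887 RPM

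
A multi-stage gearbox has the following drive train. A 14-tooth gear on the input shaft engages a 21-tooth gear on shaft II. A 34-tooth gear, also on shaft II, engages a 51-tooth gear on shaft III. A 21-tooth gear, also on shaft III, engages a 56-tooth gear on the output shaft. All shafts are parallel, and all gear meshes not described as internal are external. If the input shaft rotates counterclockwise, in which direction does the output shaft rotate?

the input shaft → shaft II: external mesh, 1 reversal → CW.
shaft II → shaft III: external mesh, 1 reversal → CCW.
shaft III → the output shaft: external mesh, 1 reversal → CW.
3 reversals in total — an odd number — so the output shaft turns opposite to the input shaft.

clockwise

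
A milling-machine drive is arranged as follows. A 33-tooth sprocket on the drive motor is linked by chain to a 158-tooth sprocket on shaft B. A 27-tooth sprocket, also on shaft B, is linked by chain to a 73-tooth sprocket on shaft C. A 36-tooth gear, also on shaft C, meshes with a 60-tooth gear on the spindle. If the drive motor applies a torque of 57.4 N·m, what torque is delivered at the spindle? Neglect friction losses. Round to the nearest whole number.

chain 158/33 = 4.7879 → τ = 57.4·4.7879 = 274.82 N·m
chain 73/27 = 2.7037 → τ = 274.82·2.7037 = 743.04 N·m
gear mesh 60/36 = 1.6667 → τ = 743.04·1.6667 = 1238.4 N·m

1238 N·m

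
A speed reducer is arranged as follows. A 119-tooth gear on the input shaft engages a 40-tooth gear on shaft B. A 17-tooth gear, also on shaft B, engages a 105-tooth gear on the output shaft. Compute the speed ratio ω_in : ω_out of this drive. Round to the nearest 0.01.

Each stage contributes driven/driver: gear mesh 40/119 = 0.33613, gear mesh 105/17 = 6.1765.
Overall: 0.33613 × 6.1765 = 2.0761.

2.08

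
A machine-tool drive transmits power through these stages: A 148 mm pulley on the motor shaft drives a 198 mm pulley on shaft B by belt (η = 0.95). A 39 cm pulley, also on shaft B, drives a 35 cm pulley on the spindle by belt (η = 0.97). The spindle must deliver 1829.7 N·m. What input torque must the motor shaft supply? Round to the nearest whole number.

Overall ratio R = 1.3378 × 0.89744 = 1.2006; overall efficiency η = 0.95 × 0.97 = 0.9215.
Input torque = output torque / (R × η) = 1829.7 / (1.2006 × 0.9215) = 1653.8 N·m.

1654 N·m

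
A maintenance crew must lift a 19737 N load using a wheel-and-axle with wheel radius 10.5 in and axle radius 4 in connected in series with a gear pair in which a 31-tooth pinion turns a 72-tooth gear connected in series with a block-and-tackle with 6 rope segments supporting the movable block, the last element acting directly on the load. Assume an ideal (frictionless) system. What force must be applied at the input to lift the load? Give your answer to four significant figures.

Wheel-and-axle MA = R/r = 10.5/4 = 2.625.
Gear pair MA = 72/31 = 2.3226.
Block-and-tackle MA = number of supporting rope parts = 6.
Combined ideal MA = 2.625 × 2.3226 × 6 = 36.581.
Effort = load / MA = 19737 / 36.581 = 539.55 N.

539.5 N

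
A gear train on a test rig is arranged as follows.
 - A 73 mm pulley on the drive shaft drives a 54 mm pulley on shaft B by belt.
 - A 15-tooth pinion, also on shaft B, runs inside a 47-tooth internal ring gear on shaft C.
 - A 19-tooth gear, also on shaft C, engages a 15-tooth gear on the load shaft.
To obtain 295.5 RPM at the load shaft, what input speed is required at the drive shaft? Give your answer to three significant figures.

541 RPM

Overall ratio R = 0.73973 × 3.1333 × 0.78947 = 1.8298.
Required input speed = output speed × R = 295.5 × 1.8298 = 540.72 RPM.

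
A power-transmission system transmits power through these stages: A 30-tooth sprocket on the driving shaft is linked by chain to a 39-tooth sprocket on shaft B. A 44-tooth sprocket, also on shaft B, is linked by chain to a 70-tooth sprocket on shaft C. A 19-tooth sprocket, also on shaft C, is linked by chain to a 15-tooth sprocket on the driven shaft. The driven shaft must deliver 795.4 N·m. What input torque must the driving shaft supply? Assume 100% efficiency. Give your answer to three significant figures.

487 N·m

Overall ratio R = 1.3 × 1.5909 × 0.78947 = 1.6328.
Input torque = output torque / R = 795.4 / 1.6328 = 487.15 N·m.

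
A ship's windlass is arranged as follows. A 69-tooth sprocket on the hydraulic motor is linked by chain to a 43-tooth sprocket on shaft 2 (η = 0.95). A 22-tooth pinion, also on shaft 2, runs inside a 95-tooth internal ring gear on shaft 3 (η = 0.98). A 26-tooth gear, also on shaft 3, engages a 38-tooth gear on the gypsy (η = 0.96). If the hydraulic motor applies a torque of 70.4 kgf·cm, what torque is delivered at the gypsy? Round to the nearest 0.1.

247.5 kgf·cm

After the chain (43/69): 70.4 × 0.62319 × 0.95 = 41.679 kgf·cm
After the internal gear (95/22): 41.679 × 4.3182 × 0.98 = 176.38 kgf·cm
After the gear mesh (38/26): 176.38 × 1.4615 × 0.96 = 247.47 kgf·cm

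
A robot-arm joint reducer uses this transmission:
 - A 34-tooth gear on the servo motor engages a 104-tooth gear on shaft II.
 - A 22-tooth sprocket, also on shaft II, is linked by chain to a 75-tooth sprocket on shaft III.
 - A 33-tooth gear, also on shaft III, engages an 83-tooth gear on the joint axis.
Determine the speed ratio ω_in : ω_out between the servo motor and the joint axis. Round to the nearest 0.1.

Each stage contributes driven/driver: gear mesh 104/34 = 3.0588, chain 75/22 = 3.4091, gear mesh 83/33 = 2.5152.
Overall: 3.0588 × 3.4091 × 2.5152 = 26.228.

26.2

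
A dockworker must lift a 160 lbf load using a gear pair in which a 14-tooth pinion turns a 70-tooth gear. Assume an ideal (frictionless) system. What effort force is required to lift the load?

32 lbf

Gear pair MA = 70/14 = 5.
Effort = load / MA = 160 / 5 = 32 lbf.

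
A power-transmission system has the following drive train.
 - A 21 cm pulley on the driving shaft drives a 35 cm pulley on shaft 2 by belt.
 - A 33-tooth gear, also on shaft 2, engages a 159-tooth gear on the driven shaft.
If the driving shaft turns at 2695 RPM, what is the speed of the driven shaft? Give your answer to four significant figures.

335.6 RPM

Belt: ratio = 35/21 = 1.6667, so shaft 2 turns at 2695 / 1.6667 = 1617 RPM.
Gear mesh: ratio = 159/33 = 4.8182, so the driven shaft turns at 1617 / 4.8182 = 335.6 RPM.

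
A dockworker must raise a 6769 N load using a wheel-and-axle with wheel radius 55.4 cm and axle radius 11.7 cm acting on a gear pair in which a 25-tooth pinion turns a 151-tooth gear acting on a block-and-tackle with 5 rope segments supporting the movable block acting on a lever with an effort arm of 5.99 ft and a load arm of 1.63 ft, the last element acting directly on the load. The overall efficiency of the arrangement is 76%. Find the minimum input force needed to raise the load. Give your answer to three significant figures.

Wheel-and-axle MA = R/r = 55.4/11.7 = 4.735.
Gear pair MA = 151/25 = 6.04.
Block-and-tackle MA = number of supporting rope parts = 5.
Lever MA = effort arm / load arm = 5.99/1.63 = 3.6748.
Combined ideal MA = 4.735 × 6.04 × 5 × 3.6748 = 525.5.
Actual MA = 525.5 × 0.76 = 399.38.
Effort = load / actual MA = 6769 / 399.38 = 16.949 N.

16.9 N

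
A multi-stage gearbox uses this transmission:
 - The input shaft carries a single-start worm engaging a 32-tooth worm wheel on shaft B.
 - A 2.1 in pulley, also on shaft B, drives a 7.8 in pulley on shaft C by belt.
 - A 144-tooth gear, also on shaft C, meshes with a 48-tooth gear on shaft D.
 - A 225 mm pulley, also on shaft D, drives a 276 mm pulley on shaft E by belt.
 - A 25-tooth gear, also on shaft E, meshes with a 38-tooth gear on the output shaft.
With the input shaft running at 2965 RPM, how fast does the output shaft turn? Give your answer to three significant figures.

40.1 RPM

the input shaft → shaft B (worm, 32/1): 2965 ÷ 32 = 92.656 RPM
shaft B → shaft C (belt, 7.8/2.1): 92.656 ÷ 3.7143 = 24.946 RPM
shaft C → shaft D (gear mesh, 48/144): 24.946 ÷ 0.33333 = 74.838 RPM
shaft D → shaft E (belt, 276/225): 74.838 ÷ 1.2267 = 61.009 RPM
shaft E → the output shaft (gear mesh, 38/25): 61.009 ÷ 1.52 = 40.138 RPM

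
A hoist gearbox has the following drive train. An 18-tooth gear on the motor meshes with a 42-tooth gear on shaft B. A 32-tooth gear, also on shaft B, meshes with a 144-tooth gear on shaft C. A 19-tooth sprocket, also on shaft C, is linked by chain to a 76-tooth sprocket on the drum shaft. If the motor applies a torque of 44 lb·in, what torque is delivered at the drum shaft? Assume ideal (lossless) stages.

1848 lb·in

After the gear mesh (42/18): 44 × 2.3333 = 102.67 lb·in
After the gear mesh (144/32): 102.67 × 4.5 = 462 lb·in
After the chain (76/19): 462 × 4 = 1848 lb·in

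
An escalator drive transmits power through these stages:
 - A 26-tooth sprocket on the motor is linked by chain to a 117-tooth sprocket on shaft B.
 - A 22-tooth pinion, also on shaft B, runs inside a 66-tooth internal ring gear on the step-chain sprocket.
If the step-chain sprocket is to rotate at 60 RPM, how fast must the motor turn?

Overall ratio R = 4.5 × 3 = 13.5.
Required input speed = output speed × R = 60 × 13.5 = 810 RPM.

810 RPM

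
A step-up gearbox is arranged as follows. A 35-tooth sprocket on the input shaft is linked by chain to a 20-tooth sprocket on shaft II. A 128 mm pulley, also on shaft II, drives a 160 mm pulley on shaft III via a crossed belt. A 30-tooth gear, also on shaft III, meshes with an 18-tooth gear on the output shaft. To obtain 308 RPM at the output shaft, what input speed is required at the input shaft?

132 RPM

Overall ratio R = 0.57143 × 1.25 × 0.6 = 0.42857.
Required input speed = output speed × R = 308 × 0.42857 = 132 RPM.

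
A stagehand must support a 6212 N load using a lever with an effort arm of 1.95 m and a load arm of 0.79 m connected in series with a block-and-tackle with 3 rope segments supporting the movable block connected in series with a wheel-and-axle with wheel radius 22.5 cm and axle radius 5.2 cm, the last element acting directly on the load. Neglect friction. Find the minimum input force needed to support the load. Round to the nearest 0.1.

Lever MA = effort arm / load arm = 1.95/0.79 = 2.4684.
Block-and-tackle MA = number of supporting rope parts = 3.
Wheel-and-axle MA = R/r = 22.5/5.2 = 4.3269.
Combined ideal MA = 2.4684 × 3 × 4.3269 = 32.041.
Effort = load / MA = 6212 / 32.041 = 193.88 N.

193.9 N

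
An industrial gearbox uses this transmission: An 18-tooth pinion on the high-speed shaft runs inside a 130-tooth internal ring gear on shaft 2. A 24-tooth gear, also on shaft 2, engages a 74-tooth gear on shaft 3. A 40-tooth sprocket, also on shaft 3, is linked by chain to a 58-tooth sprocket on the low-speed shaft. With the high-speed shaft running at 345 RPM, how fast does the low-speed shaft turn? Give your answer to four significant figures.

the high-speed shaft → shaft 2 (internal gear, 130/18): 345 ÷ 7.2222 = 47.769 RPM
shaft 2 → shaft 3 (gear mesh, 74/24): 47.769 ÷ 3.0833 = 15.493 RPM
shaft 3 → the low-speed shaft (chain, 58/40): 15.493 ÷ 1.45 = 10.685 RPM

10.68 RPM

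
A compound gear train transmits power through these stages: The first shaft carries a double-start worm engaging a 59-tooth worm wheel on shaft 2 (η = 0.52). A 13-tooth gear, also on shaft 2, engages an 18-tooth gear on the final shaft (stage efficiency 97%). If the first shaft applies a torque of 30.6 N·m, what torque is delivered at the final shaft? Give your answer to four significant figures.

worm 59/2 = 29.5 → τ = 30.6·29.5·0.52 = 469.4 N·m
gear mesh 18/13 = 1.3846 → τ = 469.4·1.3846·0.97 = 630.45 N·m

630.4 N·m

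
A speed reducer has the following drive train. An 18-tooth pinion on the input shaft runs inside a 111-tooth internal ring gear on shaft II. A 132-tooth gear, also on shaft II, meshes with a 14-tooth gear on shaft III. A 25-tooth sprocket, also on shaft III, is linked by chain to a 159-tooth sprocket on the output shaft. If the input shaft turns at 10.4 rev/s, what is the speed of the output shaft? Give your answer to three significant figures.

2.50 rev/s

internal gear 111/18 = 6.1667 → 10.4/6.1667 = 1.6865 rev/s
gear mesh 14/132 = 0.10606 → 1.6865/0.10606 = 15.901 rev/s
chain 159/25 = 6.36 → 15.901/6.36 = 2.5002 rev/s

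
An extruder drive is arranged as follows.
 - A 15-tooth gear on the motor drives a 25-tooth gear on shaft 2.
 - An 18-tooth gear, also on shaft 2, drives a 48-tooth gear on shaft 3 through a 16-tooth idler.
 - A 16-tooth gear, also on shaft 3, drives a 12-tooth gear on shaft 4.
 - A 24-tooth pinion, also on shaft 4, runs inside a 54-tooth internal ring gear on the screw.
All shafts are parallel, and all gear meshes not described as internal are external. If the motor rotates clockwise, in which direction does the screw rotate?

the motor → shaft 2: external mesh, 1 reversal → CCW.
shaft 2 → shaft 3: driver → idler → driven is 2 external meshes, 2 reversals → CCW.
shaft 3 → shaft 4: external mesh, 1 reversal → CW.
shaft 4 → the screw: internal mesh, same direction → CW.
4 reversals in total — an even number — so the screw turns the same way as the motor.

clockwise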